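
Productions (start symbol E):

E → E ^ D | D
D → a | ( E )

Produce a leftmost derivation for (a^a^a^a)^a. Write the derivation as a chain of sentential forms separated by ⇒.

E⇒E^D⇒D^D⇒(E)^D⇒(E^D)^D⇒(E^D^D)^D⇒(E^D^D^D)^D⇒(D^D^D^D)^D⇒(a^D^D^D)^D⇒(a^a^D^D)^D⇒(a^a^a^D)^D⇒(a^a^a^a)^D⇒(a^a^a^a)^a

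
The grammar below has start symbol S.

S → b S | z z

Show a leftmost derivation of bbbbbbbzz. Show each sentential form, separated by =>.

S => bS => bbS => bbbS => bbbbS => bbbbbS => bbbbbbS => bbbbbbbS => bbbbbbbzz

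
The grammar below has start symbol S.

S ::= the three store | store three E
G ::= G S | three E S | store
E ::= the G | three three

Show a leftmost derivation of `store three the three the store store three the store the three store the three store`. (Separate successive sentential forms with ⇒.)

S ⇒ store three E   [S ::= store three E]
store three E ⇒ store three the G   [E ::= the G]
store three the G ⇒ store three the three E S   [G ::= three E S]
store three the three E S ⇒ store three the three the G S   [E ::= the G]
store three the three the G S ⇒ store three the three the G S S   [G ::= G S]
store three the three the G S S ⇒ store three the three the store S S   [G ::= store]
store three the three the store S S ⇒ store three the three the store store three E S   [S ::= store three E]
store three the three the store store three E S ⇒ store three the three the store store three the G S   [E ::= the G]
store three the three the store store three the G S ⇒ store three the three the store store three the G S S   [G ::= G S]
store three the three the store store three the G S S ⇒ store three the three the store store three the store S S   [G ::= store]
store three the three the store store three the store S S ⇒ store three the three the store store three the store the three store S   [S ::= the three store]
store three the three the store store three the store the three store S ⇒ store three the three the store store three the store the three store the three store   [S ::= the three store]

S ⇒ store three E ⇒ store three the G ⇒ store three the three E S ⇒ store three the three the G S ⇒ store three the three the G S S ⇒ store three the three the store S S ⇒ store three the three the store store three E S ⇒ store three the three the store store three the G S ⇒ store three the three the store store three the G S S ⇒ store three the three the store store three the store S S ⇒ store three the three the store store three the store the three store S ⇒ store three the three the store store three the store the three store the three store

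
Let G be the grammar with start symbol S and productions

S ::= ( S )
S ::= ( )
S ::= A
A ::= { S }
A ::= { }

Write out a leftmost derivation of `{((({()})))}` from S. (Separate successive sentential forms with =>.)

S=>A=>{S}=>{(S)}=>{((S))}=>{(((S)))}=>{(((A)))}=>{((({S})))}=>{((({()})))}

S => A   [S ::= A]
A => {S}   [A ::= { S }]
{S} => {(S)}   [S ::= ( S )]
{(S)} => {((S))}   [S ::= ( S )]
{((S))} => {(((S)))}   [S ::= ( S )]
{(((S)))} => {(((A)))}   [S ::= A]
{(((A)))} => {((({S})))}   [A ::= { S }]
{((({S})))} => {((({()})))}   [S ::= ( )]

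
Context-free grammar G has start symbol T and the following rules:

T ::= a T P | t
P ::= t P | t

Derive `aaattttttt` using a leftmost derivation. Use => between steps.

T => aTP   [T ::= a T P]
aTP => aaTPP   [T ::= a T P]
aaTPP => aaaTPPP   [T ::= a T P]
aaaTPPP => aaatPPP   [T ::= t]
aaatPPP => aaattPPP   [P ::= t P]
aaattPPP => aaatttPP   [P ::= t]
aaatttPP => aaattttPP   [P ::= t P]
aaattttPP => aaatttttPP   [P ::= t P]
aaatttttPP => aaattttttP   [P ::= t]
aaattttttP => aaattttttt   [P ::= t]

T => aTP => aaTPP => aaaTPPP => aaatPPP => aaattPPP => aaatttPP => aaattttPP => aaatttttPP => aaattttttP => aaattttttt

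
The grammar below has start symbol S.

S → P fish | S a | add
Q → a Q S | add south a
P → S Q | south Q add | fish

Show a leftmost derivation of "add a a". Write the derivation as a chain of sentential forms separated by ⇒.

S ⇒ S a ⇒ S a a ⇒ add a a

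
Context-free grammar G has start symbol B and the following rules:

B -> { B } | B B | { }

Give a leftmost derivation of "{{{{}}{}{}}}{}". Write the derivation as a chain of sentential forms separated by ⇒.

B ⇒ BB   [B -> B B]
BB ⇒ {B}B   [B -> { B }]
{B}B ⇒ {{B}}B   [B -> { B }]
{{B}}B ⇒ {{BB}}B   [B -> B B]
{{BB}}B ⇒ {{BBB}}B   [B -> B B]
{{BBB}}B ⇒ {{{B}BB}}B   [B -> { B }]
{{{B}BB}}B ⇒ {{{{}}BB}}B   [B -> { }]
{{{{}}BB}}B ⇒ {{{{}}{}B}}B   [B -> { }]
{{{{}}{}B}}B ⇒ {{{{}}{}{}}}B   [B -> { }]
{{{{}}{}{}}}B ⇒ {{{{}}{}{}}}{}   [B -> { }]

B ⇒ BB ⇒ {B}B ⇒ {{B}}B ⇒ {{BB}}B ⇒ {{BBB}}B ⇒ {{{B}BB}}B ⇒ {{{{}}BB}}B ⇒ {{{{}}{}B}}B ⇒ {{{{}}{}{}}}B ⇒ {{{{}}{}{}}}{}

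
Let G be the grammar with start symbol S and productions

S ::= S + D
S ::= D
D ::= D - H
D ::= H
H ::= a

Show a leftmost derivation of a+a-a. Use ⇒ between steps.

S ⇒ S+D ⇒ D+D ⇒ H+D ⇒ a+D ⇒ a+D-H ⇒ a+H-H ⇒ a+a-H ⇒ a+a-a

S ⇒ S+D   [S ::= S + D]
S+D ⇒ D+D   [S ::= D]
D+D ⇒ H+D   [D ::= H]
H+D ⇒ a+D   [H ::= a]
a+D ⇒ a+D-H   [D ::= D - H]
a+D-H ⇒ a+H-H   [D ::= H]
a+H-H ⇒ a+a-H   [H ::= a]
a+a-H ⇒ a+a-a   [H ::= a]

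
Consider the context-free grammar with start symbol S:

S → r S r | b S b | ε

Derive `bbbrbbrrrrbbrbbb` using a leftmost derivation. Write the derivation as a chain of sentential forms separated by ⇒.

S ⇒ bSb ⇒ bbSbb ⇒ bbbSbbb ⇒ bbbrSrbbb ⇒ bbbrbSbrbbb ⇒ bbbrbbSbbrbbb ⇒ bbbrbbrSrbbrbbb ⇒ bbbrbbrrSrrbbrbbb ⇒ bbbrbbrrrrbbrbbb

S ⇒ bSb   [S → b S b]
bSb ⇒ bbSbb   [S → b S b]
bbSbb ⇒ bbbSbbb   [S → b S b]
bbbSbbb ⇒ bbbrSrbbb   [S → r S r]
bbbrSrbbb ⇒ bbbrbSbrbbb   [S → b S b]
bbbrbSbrbbb ⇒ bbbrbbSbbrbbb   [S → b S b]
bbbrbbSbbrbbb ⇒ bbbrbbrSrbbrbbb   [S → r S r]
bbbrbbrSrbbrbbb ⇒ bbbrbbrrSrrbbrbbb   [S → r S r]
bbbrbbrrSrrbbrbbb ⇒ bbbrbbrrrrbbrbbb   [S → ε]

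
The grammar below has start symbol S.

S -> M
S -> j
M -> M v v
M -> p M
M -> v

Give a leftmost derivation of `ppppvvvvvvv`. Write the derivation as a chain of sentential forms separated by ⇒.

S ⇒ M ⇒ Mvv ⇒ Mvvvv ⇒ pMvvvv ⇒ ppMvvvv ⇒ ppMvvvvvv ⇒ pppMvvvvvv ⇒ ppppMvvvvvv ⇒ ppppvvvvvvv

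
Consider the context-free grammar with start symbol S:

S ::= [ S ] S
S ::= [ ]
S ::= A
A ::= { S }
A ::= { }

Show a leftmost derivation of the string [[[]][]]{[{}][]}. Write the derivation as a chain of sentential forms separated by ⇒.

S ⇒ [S]S ⇒ [[S]S]S ⇒ [[[]]S]S ⇒ [[[]][]]S ⇒ [[[]][]]A ⇒ [[[]][]]{S} ⇒ [[[]][]]{[S]S} ⇒ [[[]][]]{[A]S} ⇒ [[[]][]]{[{}]S} ⇒ [[[]][]]{[{}][]}

S ⇒ [S]S   [S ::= [ S ] S]
[S]S ⇒ [[S]S]S   [S ::= [ S ] S]
[[S]S]S ⇒ [[[]]S]S   [S ::= [ ]]
[[[]]S]S ⇒ [[[]][]]S   [S ::= [ ]]
[[[]][]]S ⇒ [[[]][]]A   [S ::= A]
[[[]][]]A ⇒ [[[]][]]{S}   [A ::= { S }]
[[[]][]]{S} ⇒ [[[]][]]{[S]S}   [S ::= [ S ] S]
[[[]][]]{[S]S} ⇒ [[[]][]]{[A]S}   [S ::= A]
[[[]][]]{[A]S} ⇒ [[[]][]]{[{}]S}   [A ::= { }]
[[[]][]]{[{}]S} ⇒ [[[]][]]{[{}][]}   [S ::= [ ]]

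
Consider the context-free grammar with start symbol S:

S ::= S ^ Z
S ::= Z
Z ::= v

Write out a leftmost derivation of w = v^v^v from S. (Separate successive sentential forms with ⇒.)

S ⇒ S^Z   [S ::= S ^ Z]
S^Z ⇒ S^Z^Z   [S ::= S ^ Z]
S^Z^Z ⇒ Z^Z^Z   [S ::= Z]
Z^Z^Z ⇒ v^Z^Z   [Z ::= v]
v^Z^Z ⇒ v^v^Z   [Z ::= v]
v^v^Z ⇒ v^v^v   [Z ::= v]

S ⇒ S^Z ⇒ S^Z^Z ⇒ Z^Z^Z ⇒ v^Z^Z ⇒ v^v^Z ⇒ v^v^v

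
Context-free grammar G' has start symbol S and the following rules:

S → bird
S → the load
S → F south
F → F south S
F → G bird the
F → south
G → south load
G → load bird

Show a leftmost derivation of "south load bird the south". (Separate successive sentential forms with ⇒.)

S ⇒ F south ⇒ G bird the south ⇒ south load bird the south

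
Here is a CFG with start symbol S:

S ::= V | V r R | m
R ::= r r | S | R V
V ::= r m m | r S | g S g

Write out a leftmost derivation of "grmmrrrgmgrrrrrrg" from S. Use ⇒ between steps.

S⇒V⇒gSg⇒gVrRg⇒grmmrRg⇒grmmrSg⇒grmmrVrRg⇒grmmrrSrRg⇒grmmrrVrRrRg⇒grmmrrrSrRrRg⇒grmmrrrVrRrRg⇒grmmrrrgSgrRrRg⇒grmmrrrgmgrRrRg⇒grmmrrrgmgrrrrRg⇒grmmrrrgmgrrrrrrg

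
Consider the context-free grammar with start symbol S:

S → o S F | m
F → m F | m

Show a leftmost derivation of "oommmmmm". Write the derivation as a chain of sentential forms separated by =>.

S => oSF => ooSFF => oomFF => oommFF => oommmF => oommmmF => oommmmmF => oommmmmm

S => oSF   [S → o S F]
oSF => ooSFF   [S → o S F]
ooSFF => oomFF   [S → m]
oomFF => oommFF   [F → m F]
oommFF => oommmF   [F → m]
oommmF => oommmmF   [F → m F]
oommmmF => oommmmmF   [F → m F]
oommmmmF => oommmmmm   [F → m]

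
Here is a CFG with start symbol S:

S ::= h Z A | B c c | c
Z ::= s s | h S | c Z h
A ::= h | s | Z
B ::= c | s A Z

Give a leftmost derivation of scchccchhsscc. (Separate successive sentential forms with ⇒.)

S ⇒ Bcc ⇒ sAZcc ⇒ sZZcc ⇒ scZhZcc ⇒ sccZhhZcc ⇒ scchShhZcc ⇒ scchBcchhZcc ⇒ scchccchhZcc ⇒ scchccchhsscc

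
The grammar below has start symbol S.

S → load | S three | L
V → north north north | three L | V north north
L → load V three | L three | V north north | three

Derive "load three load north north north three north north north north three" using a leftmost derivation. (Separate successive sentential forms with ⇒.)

S ⇒ L ⇒ load V three ⇒ load V north north three ⇒ load V north north north north three ⇒ load three L north north north north three ⇒ load three load V three north north north north three ⇒ load three load north north north three north north north north three

S ⇒ L   [S → L]
L ⇒ load V three   [L → load V three]
load V three ⇒ load V north north three   [V → V north north]
load V north north three ⇒ load V north north north north three   [V → V north north]
load V north north north north three ⇒ load three L north north north north three   [V → three L]
load three L north north north north three ⇒ load three load V three north north north north three   [L → load V three]
load three load V three north north north north three ⇒ load three load north north north three north north north north three   [V → north north north]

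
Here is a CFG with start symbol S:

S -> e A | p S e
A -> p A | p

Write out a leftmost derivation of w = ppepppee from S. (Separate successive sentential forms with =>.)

S => pSe => ppSee => ppeAee => ppepAee => ppeppAee => ppepppee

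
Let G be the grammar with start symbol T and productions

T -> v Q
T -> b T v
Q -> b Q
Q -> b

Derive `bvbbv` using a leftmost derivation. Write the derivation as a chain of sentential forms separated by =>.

T => bTv => bvQv => bvbQv => bvbbv

T => bTv   [T -> b T v]
bTv => bvQv   [T -> v Q]
bvQv => bvbQv   [Q -> b Q]
bvbQv => bvbbv   [Q -> b]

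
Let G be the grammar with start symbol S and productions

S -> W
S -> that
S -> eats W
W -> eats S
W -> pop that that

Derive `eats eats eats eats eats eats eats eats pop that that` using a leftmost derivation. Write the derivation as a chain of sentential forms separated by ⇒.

S ⇒ W   [S -> W]
W ⇒ eats S   [W -> eats S]
eats S ⇒ eats eats W   [S -> eats W]
eats eats W ⇒ eats eats eats S   [W -> eats S]
eats eats eats S ⇒ eats eats eats eats W   [S -> eats W]
eats eats eats eats W ⇒ eats eats eats eats eats S   [W -> eats S]
eats eats eats eats eats S ⇒ eats eats eats eats eats eats W   [S -> eats W]
eats eats eats eats eats eats W ⇒ eats eats eats eats eats eats eats S   [W -> eats S]
eats eats eats eats eats eats eats S ⇒ eats eats eats eats eats eats eats eats W   [S -> eats W]
eats eats eats eats eats eats eats eats W ⇒ eats eats eats eats eats eats eats eats pop that that   [W -> pop that that]

S ⇒ W ⇒ eats S ⇒ eats eats W ⇒ eats eats eats S ⇒ eats eats eats eats W ⇒ eats eats eats eats eats S ⇒ eats eats eats eats eats eats W ⇒ eats eats eats eats eats eats eats S ⇒ eats eats eats eats eats eats eats eats W ⇒ eats eats eats eats eats eats eats eats pop that that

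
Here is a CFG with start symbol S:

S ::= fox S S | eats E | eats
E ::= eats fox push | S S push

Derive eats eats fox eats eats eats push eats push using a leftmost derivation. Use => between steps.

S => eats E => eats S S push => eats eats E S push => eats eats S S push S push => eats eats fox S S S push S push => eats eats fox eats S S push S push => eats eats fox eats eats S push S push => eats eats fox eats eats eats push S push => eats eats fox eats eats eats push eats push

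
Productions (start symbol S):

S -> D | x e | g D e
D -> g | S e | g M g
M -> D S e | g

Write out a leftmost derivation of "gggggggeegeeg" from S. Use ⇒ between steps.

S ⇒ D ⇒ gMg ⇒ gDSeg ⇒ ggSeg ⇒ gggDeeg ⇒ ggggMgeeg ⇒ ggggDSegeeg ⇒ gggggSegeeg ⇒ ggggggDeegeeg ⇒ gggggggeegeeg

S ⇒ D   [S -> D]
D ⇒ gMg   [D -> g M g]
gMg ⇒ gDSeg   [M -> D S e]
gDSeg ⇒ ggSeg   [D -> g]
ggSeg ⇒ gggDeeg   [S -> g D e]
gggDeeg ⇒ ggggMgeeg   [D -> g M g]
ggggMgeeg ⇒ ggggDSegeeg   [M -> D S e]
ggggDSegeeg ⇒ gggggSegeeg   [D -> g]
gggggSegeeg ⇒ ggggggDeegeeg   [S -> g D e]
ggggggDeegeeg ⇒ gggggggeegeeg   [D -> g]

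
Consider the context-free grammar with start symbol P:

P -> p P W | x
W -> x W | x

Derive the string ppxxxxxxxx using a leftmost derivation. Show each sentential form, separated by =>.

P => pPW   [P -> p P W]
pPW => ppPWW   [P -> p P W]
ppPWW => ppxWW   [P -> x]
ppxWW => ppxxWW   [W -> x W]
ppxxWW => ppxxxWW   [W -> x W]
ppxxxWW => ppxxxxWW   [W -> x W]
ppxxxxWW => ppxxxxxW   [W -> x]
ppxxxxxW => ppxxxxxxW   [W -> x W]
ppxxxxxxW => ppxxxxxxxW   [W -> x W]
ppxxxxxxxW => ppxxxxxxxx   [W -> x]

P=>pPW=>ppPWW=>ppxWW=>ppxxWW=>ppxxxWW=>ppxxxxWW=>ppxxxxxW=>ppxxxxxxW=>ppxxxxxxxW=>ppxxxxxxxx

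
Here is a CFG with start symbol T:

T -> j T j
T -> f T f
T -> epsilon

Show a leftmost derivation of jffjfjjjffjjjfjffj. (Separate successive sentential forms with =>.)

T => jTj => jfTfj => jffTffj => jffjTjffj => jffjfTfjffj => jffjfjTjfjffj => jffjfjjTjjfjffj => jffjfjjjTjjjfjffj => jffjfjjjfTfjjjfjffj => jffjfjjjffjjjfjffj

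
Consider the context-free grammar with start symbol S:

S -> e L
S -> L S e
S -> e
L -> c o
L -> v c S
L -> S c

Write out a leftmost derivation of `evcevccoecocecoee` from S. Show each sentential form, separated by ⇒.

S ⇒ eL   [S -> e L]
eL ⇒ evcS   [L -> v c S]
evcS ⇒ evceL   [S -> e L]
evceL ⇒ evcevcS   [L -> v c S]
evcevcS ⇒ evcevcLSe   [S -> L S e]
evcevcLSe ⇒ evcevccoSe   [L -> c o]
evcevccoSe ⇒ evcevccoLSee   [S -> L S e]
evcevccoLSee ⇒ evcevccoScSee   [L -> S c]
evcevccoScSee ⇒ evcevccoeLcSee   [S -> e L]
evcevccoeLcSee ⇒ evcevccoecocSee   [L -> c o]
evcevccoecocSee ⇒ evcevccoecoceLee   [S -> e L]
evcevccoecoceLee ⇒ evcevccoecocecoee   [L -> c o]

S⇒eL⇒evcS⇒evceL⇒evcevcS⇒evcevcLSe⇒evcevccoSe⇒evcevccoLSee⇒evcevccoScSee⇒evcevccoeLcSee⇒evcevccoecocSee⇒evcevccoecoceLee⇒evcevccoecocecoee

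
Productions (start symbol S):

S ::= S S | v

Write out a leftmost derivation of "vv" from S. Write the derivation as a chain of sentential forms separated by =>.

S => SS => vS => vv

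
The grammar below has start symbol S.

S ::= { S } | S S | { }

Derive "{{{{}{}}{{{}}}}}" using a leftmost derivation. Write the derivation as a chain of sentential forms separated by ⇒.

S⇒{S}⇒{{S}}⇒{{SS}}⇒{{{S}S}}⇒{{{SS}S}}⇒{{{{}S}S}}⇒{{{{}{}}S}}⇒{{{{}{}}{S}}}⇒{{{{}{}}{{S}}}}⇒{{{{}{}}{{{}}}}}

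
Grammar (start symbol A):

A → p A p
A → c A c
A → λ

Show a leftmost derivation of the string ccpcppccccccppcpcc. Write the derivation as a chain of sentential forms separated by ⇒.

A ⇒ cAc   [A → c A c]
cAc ⇒ ccAcc   [A → c A c]
ccAcc ⇒ ccpApcc   [A → p A p]
ccpApcc ⇒ ccpcAcpcc   [A → c A c]
ccpcAcpcc ⇒ ccpcpApcpcc   [A → p A p]
ccpcpApcpcc ⇒ ccpcppAppcpcc   [A → p A p]
ccpcppAppcpcc ⇒ ccpcppcAcppcpcc   [A → c A c]
ccpcppcAcppcpcc ⇒ ccpcppccAccppcpcc   [A → c A c]
ccpcppccAccppcpcc ⇒ ccpcppcccAcccppcpcc   [A → c A c]
ccpcppcccAcccppcpcc ⇒ ccpcppccccccppcpcc   [A → λ]

A⇒cAc⇒ccAcc⇒ccpApcc⇒ccpcAcpcc⇒ccpcpApcpcc⇒ccpcppAppcpcc⇒ccpcppcAcppcpcc⇒ccpcppccAccppcpcc⇒ccpcppcccAcccppcpcc⇒ccpcppccccccppcpcc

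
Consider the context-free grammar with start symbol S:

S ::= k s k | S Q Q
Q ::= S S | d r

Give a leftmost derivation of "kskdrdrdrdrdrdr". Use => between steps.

S => SQQ   [S ::= S Q Q]
SQQ => SQQQQ   [S ::= S Q Q]
SQQQQ => SQQQQQQ   [S ::= S Q Q]
SQQQQQQ => kskQQQQQQ   [S ::= k s k]
kskQQQQQQ => kskdrQQQQQ   [Q ::= d r]
kskdrQQQQQ => kskdrdrQQQQ   [Q ::= d r]
kskdrdrQQQQ => kskdrdrdrQQQ   [Q ::= d r]
kskdrdrdrQQQ => kskdrdrdrdrQQ   [Q ::= d r]
kskdrdrdrdrQQ => kskdrdrdrdrdrQ   [Q ::= d r]
kskdrdrdrdrdrQ => kskdrdrdrdrdrdr   [Q ::= d r]

S => SQQ => SQQQQ => SQQQQQQ => kskQQQQQQ => kskdrQQQQQ => kskdrdrQQQQ => kskdrdrdrQQQ => kskdrdrdrdrQQ => kskdrdrdrdrdrQ => kskdrdrdrdrdrdr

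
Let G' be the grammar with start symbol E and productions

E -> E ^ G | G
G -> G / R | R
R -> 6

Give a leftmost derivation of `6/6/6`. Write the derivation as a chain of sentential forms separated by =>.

E => G => G/R => G/R/R => R/R/R => 6/R/R => 6/6/R => 6/6/6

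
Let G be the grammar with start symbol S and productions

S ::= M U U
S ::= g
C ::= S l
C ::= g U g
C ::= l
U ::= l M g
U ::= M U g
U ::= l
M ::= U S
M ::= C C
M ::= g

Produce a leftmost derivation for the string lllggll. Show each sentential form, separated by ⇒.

S ⇒ MUU ⇒ USUU ⇒ MUgSUU ⇒ CCUgSUU ⇒ lCUgSUU ⇒ llUgSUU ⇒ lllgSUU ⇒ lllggUU ⇒ lllgglU ⇒ lllggll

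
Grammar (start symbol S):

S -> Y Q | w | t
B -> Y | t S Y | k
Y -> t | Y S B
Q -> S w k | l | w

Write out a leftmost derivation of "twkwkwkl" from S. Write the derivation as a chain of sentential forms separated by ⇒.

S⇒YQ⇒YSBQ⇒YSBSBQ⇒YSBSBSBQ⇒tSBSBSBQ⇒twBSBSBQ⇒twkSBSBQ⇒twkwBSBQ⇒twkwkSBQ⇒twkwkwBQ⇒twkwkwkQ⇒twkwkwkl

S ⇒ YQ   [S -> Y Q]
YQ ⇒ YSBQ   [Y -> Y S B]
YSBQ ⇒ YSBSBQ   [Y -> Y S B]
YSBSBQ ⇒ YSBSBSBQ   [Y -> Y S B]
YSBSBSBQ ⇒ tSBSBSBQ   [Y -> t]
tSBSBSBQ ⇒ twBSBSBQ   [S -> w]
twBSBSBQ ⇒ twkSBSBQ   [B -> k]
twkSBSBQ ⇒ twkwBSBQ   [S -> w]
twkwBSBQ ⇒ twkwkSBQ   [B -> k]
twkwkSBQ ⇒ twkwkwBQ   [S -> w]
twkwkwBQ ⇒ twkwkwkQ   [B -> k]
twkwkwkQ ⇒ twkwkwkl   [Q -> l]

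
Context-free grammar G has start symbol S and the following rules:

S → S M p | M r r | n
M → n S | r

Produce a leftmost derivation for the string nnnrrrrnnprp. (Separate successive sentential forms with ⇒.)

S ⇒ SMp ⇒ SMpMp ⇒ MrrMpMp ⇒ nSrrMpMp ⇒ nMrrrrMpMp ⇒ nnSrrrrMpMp ⇒ nnnrrrrMpMp ⇒ nnnrrrrnSpMp ⇒ nnnrrrrnnpMp ⇒ nnnrrrrnnprp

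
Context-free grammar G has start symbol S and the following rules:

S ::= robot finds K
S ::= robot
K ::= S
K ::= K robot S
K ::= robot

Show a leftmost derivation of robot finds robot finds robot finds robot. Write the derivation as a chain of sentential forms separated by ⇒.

S ⇒ robot finds K ⇒ robot finds S ⇒ robot finds robot finds K ⇒ robot finds robot finds S ⇒ robot finds robot finds robot finds K ⇒ robot finds robot finds robot finds robot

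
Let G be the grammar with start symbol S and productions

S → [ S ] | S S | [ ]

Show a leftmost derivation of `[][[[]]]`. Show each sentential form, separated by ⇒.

S⇒SS⇒[]S⇒[][S]⇒[][[S]]⇒[][[[]]]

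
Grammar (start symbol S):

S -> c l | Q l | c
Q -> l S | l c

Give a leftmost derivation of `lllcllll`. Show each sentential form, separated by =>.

S => Ql   [S -> Q l]
Ql => lSl   [Q -> l S]
lSl => lQll   [S -> Q l]
lQll => llSll   [Q -> l S]
llSll => llQlll   [S -> Q l]
llQlll => lllSlll   [Q -> l S]
lllSlll => lllcllll   [S -> c l]

S => Ql => lSl => lQll => llSll => llQlll => lllSlll => lllcllll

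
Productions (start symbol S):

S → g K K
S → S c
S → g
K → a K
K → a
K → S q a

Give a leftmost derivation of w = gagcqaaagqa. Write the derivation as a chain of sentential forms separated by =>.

S => gKK => gaKK => gaSqaK => gaScqaK => gagcqaK => gagcqaaK => gagcqaaaK => gagcqaaaSqa => gagcqaaagqa

S => gKK   [S → g K K]
gKK => gaKK   [K → a K]
gaKK => gaSqaK   [K → S q a]
gaSqaK => gaScqaK   [S → S c]
gaScqaK => gagcqaK   [S → g]
gagcqaK => gagcqaaK   [K → a K]
gagcqaaK => gagcqaaaK   [K → a K]
gagcqaaaK => gagcqaaaSqa   [K → S q a]
gagcqaaaSqa => gagcqaaagqa   [S → g]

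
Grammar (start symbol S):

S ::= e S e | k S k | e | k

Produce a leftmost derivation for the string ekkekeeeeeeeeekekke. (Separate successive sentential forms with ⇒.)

S ⇒ eSe   [S ::= e S e]
eSe ⇒ ekSke   [S ::= k S k]
ekSke ⇒ ekkSkke   [S ::= k S k]
ekkSkke ⇒ ekkeSekke   [S ::= e S e]
ekkeSekke ⇒ ekkekSkekke   [S ::= k S k]
ekkekSkekke ⇒ ekkekeSekekke   [S ::= e S e]
ekkekeSekekke ⇒ ekkekeeSeekekke   [S ::= e S e]
ekkekeeSeekekke ⇒ ekkekeeeSeeekekke   [S ::= e S e]
ekkekeeeSeeekekke ⇒ ekkekeeeeSeeeekekke   [S ::= e S e]
ekkekeeeeSeeeekekke ⇒ ekkekeeeeeeeeekekke   [S ::= e]

S⇒eSe⇒ekSke⇒ekkSkke⇒ekkeSekke⇒ekkekSkekke⇒ekkekeSekekke⇒ekkekeeSeekekke⇒ekkekeeeSeeekekke⇒ekkekeeeeSeeeekekke⇒ekkekeeeeeeeeekekke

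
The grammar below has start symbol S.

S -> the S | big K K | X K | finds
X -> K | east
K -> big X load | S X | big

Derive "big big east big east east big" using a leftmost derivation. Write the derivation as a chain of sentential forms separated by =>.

S => big K K   [S -> big K K]
big K K => big S X K   [K -> S X]
big S X K => big X K X K   [S -> X K]
big X K X K => big K K X K   [X -> K]
big K K X K => big big K X K   [K -> big]
big big K X K => big big S X X K   [K -> S X]
big big S X X K => big big X K X X K   [S -> X K]
big big X K X X K => big big east K X X K   [X -> east]
big big east K X X K => big big east big X X K   [K -> big]
big big east big X X K => big big east big east X K   [X -> east]
big big east big east X K => big big east big east east K   [X -> east]
big big east big east east K => big big east big east east big   [K -> big]

S => big K K => big S X K => big X K X K => big K K X K => big big K X K => big big S X X K => big big X K X X K => big big east K X X K => big big east big X X K => big big east big east X K => big big east big east east K => big big east big east east big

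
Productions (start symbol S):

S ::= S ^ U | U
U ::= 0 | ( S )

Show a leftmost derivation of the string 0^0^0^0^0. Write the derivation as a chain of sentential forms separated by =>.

S => S^U => S^U^U => S^U^U^U => S^U^U^U^U => U^U^U^U^U => 0^U^U^U^U => 0^0^U^U^U => 0^0^0^U^U => 0^0^0^0^U => 0^0^0^0^0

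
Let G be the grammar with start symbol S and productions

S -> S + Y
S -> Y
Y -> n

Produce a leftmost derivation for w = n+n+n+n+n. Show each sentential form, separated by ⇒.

S⇒S+Y⇒S+Y+Y⇒S+Y+Y+Y⇒S+Y+Y+Y+Y⇒Y+Y+Y+Y+Y⇒n+Y+Y+Y+Y⇒n+n+Y+Y+Y⇒n+n+n+Y+Y⇒n+n+n+n+Y⇒n+n+n+n+n

S ⇒ S+Y   [S -> S + Y]
S+Y ⇒ S+Y+Y   [S -> S + Y]
S+Y+Y ⇒ S+Y+Y+Y   [S -> S + Y]
S+Y+Y+Y ⇒ S+Y+Y+Y+Y   [S -> S + Y]
S+Y+Y+Y+Y ⇒ Y+Y+Y+Y+Y   [S -> Y]
Y+Y+Y+Y+Y ⇒ n+Y+Y+Y+Y   [Y -> n]
n+Y+Y+Y+Y ⇒ n+n+Y+Y+Y   [Y -> n]
n+n+Y+Y+Y ⇒ n+n+n+Y+Y   [Y -> n]
n+n+n+Y+Y ⇒ n+n+n+n+Y   [Y -> n]
n+n+n+n+Y ⇒ n+n+n+n+n   [Y -> n]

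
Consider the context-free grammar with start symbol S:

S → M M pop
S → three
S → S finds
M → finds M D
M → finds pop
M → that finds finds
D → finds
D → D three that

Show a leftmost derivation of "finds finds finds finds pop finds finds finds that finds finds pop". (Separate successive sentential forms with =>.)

S => M M pop   [S → M M pop]
M M pop => finds M D M pop   [M → finds M D]
finds M D M pop => finds finds M D D M pop   [M → finds M D]
finds finds M D D M pop => finds finds finds M D D D M pop   [M → finds M D]
finds finds finds M D D D M pop => finds finds finds finds pop D D D M pop   [M → finds pop]
finds finds finds finds pop D D D M pop => finds finds finds finds pop finds D D M pop   [D → finds]
finds finds finds finds pop finds D D M pop => finds finds finds finds pop finds finds D M pop   [D → finds]
finds finds finds finds pop finds finds D M pop => finds finds finds finds pop finds finds finds M pop   [D → finds]
finds finds finds finds pop finds finds finds M pop => finds finds finds finds pop finds finds finds that finds finds pop   [M → that finds finds]

S => M M pop => finds M D M pop => finds finds M D D M pop => finds finds finds M D D D M pop => finds finds finds finds pop D D D M pop => finds finds finds finds pop finds D D M pop => finds finds finds finds pop finds finds D M pop => finds finds finds finds pop finds finds finds M pop => finds finds finds finds pop finds finds finds that finds finds pop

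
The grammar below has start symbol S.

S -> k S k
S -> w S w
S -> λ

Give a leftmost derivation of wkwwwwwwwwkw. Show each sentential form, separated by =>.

S => wSw => wkSkw => wkwSwkw => wkwwSwwkw => wkwwwSwwwkw => wkwwwwSwwwwkw => wkwwwwwwwwkw

S => wSw   [S -> w S w]
wSw => wkSkw   [S -> k S k]
wkSkw => wkwSwkw   [S -> w S w]
wkwSwkw => wkwwSwwkw   [S -> w S w]
wkwwSwwkw => wkwwwSwwwkw   [S -> w S w]
wkwwwSwwwkw => wkwwwwSwwwwkw   [S -> w S w]
wkwwwwSwwwwkw => wkwwwwwwwwkw   [S -> λ]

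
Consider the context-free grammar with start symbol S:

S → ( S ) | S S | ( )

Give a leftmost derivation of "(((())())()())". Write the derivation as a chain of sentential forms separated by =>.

S=>(S)=>(SS)=>(SSS)=>((S)SS)=>((SS)SS)=>(((S)S)SS)=>(((())S)SS)=>(((())())SS)=>(((())())()S)=>(((())())()())

S => (S)   [S → ( S )]
(S) => (SS)   [S → S S]
(SS) => (SSS)   [S → S S]
(SSS) => ((S)SS)   [S → ( S )]
((S)SS) => ((SS)SS)   [S → S S]
((SS)SS) => (((S)S)SS)   [S → ( S )]
(((S)S)SS) => (((())S)SS)   [S → ( )]
(((())S)SS) => (((())())SS)   [S → ( )]
(((())())SS) => (((())())()S)   [S → ( )]
(((())())()S) => (((())())()())   [S → ( )]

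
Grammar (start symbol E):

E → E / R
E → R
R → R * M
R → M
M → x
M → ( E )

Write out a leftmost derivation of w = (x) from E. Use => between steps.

E=>R=>M=>(E)=>(R)=>(M)=>(x)

E => R   [E → R]
R => M   [R → M]
M => (E)   [M → ( E )]
(E) => (R)   [E → R]
(R) => (M)   [R → M]
(M) => (x)   [M → x]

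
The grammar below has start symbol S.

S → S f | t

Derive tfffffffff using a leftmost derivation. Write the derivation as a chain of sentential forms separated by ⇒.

S ⇒ Sf ⇒ Sff ⇒ Sfff ⇒ Sffff ⇒ Sfffff ⇒ Sffffff ⇒ Sfffffff ⇒ Sffffffff ⇒ Sfffffffff ⇒ tfffffffff

S ⇒ Sf   [S → S f]
Sf ⇒ Sff   [S → S f]
Sff ⇒ Sfff   [S → S f]
Sfff ⇒ Sffff   [S → S f]
Sffff ⇒ Sfffff   [S → S f]
Sfffff ⇒ Sffffff   [S → S f]
Sffffff ⇒ Sfffffff   [S → S f]
Sfffffff ⇒ Sffffffff   [S → S f]
Sffffffff ⇒ Sfffffffff   [S → S f]
Sfffffffff ⇒ tfffffffff   [S → t]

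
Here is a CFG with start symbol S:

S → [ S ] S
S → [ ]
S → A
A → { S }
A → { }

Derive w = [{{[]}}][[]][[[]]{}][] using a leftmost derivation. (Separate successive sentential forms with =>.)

S => [S]S   [S → [ S ] S]
[S]S => [A]S   [S → A]
[A]S => [{S}]S   [A → { S }]
[{S}]S => [{A}]S   [S → A]
[{A}]S => [{{S}}]S   [A → { S }]
[{{S}}]S => [{{[]}}]S   [S → [ ]]
[{{[]}}]S => [{{[]}}][S]S   [S → [ S ] S]
[{{[]}}][S]S => [{{[]}}][[]]S   [S → [ ]]
[{{[]}}][[]]S => [{{[]}}][[]][S]S   [S → [ S ] S]
[{{[]}}][[]][S]S => [{{[]}}][[]][[S]S]S   [S → [ S ] S]
[{{[]}}][[]][[S]S]S => [{{[]}}][[]][[[]]S]S   [S → [ ]]
[{{[]}}][[]][[[]]S]S => [{{[]}}][[]][[[]]A]S   [S → A]
[{{[]}}][[]][[[]]A]S => [{{[]}}][[]][[[]]{}]S   [A → { }]
[{{[]}}][[]][[[]]{}]S => [{{[]}}][[]][[[]]{}][]   [S → [ ]]

S => [S]S => [A]S => [{S}]S => [{A}]S => [{{S}}]S => [{{[]}}]S => [{{[]}}][S]S => [{{[]}}][[]]S => [{{[]}}][[]][S]S => [{{[]}}][[]][[S]S]S => [{{[]}}][[]][[[]]S]S => [{{[]}}][[]][[[]]A]S => [{{[]}}][[]][[[]]{}]S => [{{[]}}][[]][[[]]{}][]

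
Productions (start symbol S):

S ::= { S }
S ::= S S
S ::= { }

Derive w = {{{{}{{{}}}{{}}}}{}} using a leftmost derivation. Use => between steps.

S => {S} => {SS} => {{S}S} => {{{S}}S} => {{{SS}}S} => {{{SSS}}S} => {{{{}SS}}S} => {{{{}{S}S}}S} => {{{{}{{S}}S}}S} => {{{{}{{{}}}S}}S} => {{{{}{{{}}}{S}}}S} => {{{{}{{{}}}{{}}}}S} => {{{{}{{{}}}{{}}}}{}}

S => {S}   [S ::= { S }]
{S} => {SS}   [S ::= S S]
{SS} => {{S}S}   [S ::= { S }]
{{S}S} => {{{S}}S}   [S ::= { S }]
{{{S}}S} => {{{SS}}S}   [S ::= S S]
{{{SS}}S} => {{{SSS}}S}   [S ::= S S]
{{{SSS}}S} => {{{{}SS}}S}   [S ::= { }]
{{{{}SS}}S} => {{{{}{S}S}}S}   [S ::= { S }]
{{{{}{S}S}}S} => {{{{}{{S}}S}}S}   [S ::= { S }]
{{{{}{{S}}S}}S} => {{{{}{{{}}}S}}S}   [S ::= { }]
{{{{}{{{}}}S}}S} => {{{{}{{{}}}{S}}}S}   [S ::= { S }]
{{{{}{{{}}}{S}}}S} => {{{{}{{{}}}{{}}}}S}   [S ::= { }]
{{{{}{{{}}}{{}}}}S} => {{{{}{{{}}}{{}}}}{}}   [S ::= { }]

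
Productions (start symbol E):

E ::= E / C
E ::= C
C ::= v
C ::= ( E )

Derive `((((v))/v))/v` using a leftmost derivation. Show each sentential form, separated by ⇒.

E ⇒ E/C   [E ::= E / C]
E/C ⇒ C/C   [E ::= C]
C/C ⇒ (E)/C   [C ::= ( E )]
(E)/C ⇒ (C)/C   [E ::= C]
(C)/C ⇒ ((E))/C   [C ::= ( E )]
((E))/C ⇒ ((E/C))/C   [E ::= E / C]
((E/C))/C ⇒ ((C/C))/C   [E ::= C]
((C/C))/C ⇒ (((E)/C))/C   [C ::= ( E )]
(((E)/C))/C ⇒ (((C)/C))/C   [E ::= C]
(((C)/C))/C ⇒ ((((E))/C))/C   [C ::= ( E )]
((((E))/C))/C ⇒ ((((C))/C))/C   [E ::= C]
((((C))/C))/C ⇒ ((((v))/C))/C   [C ::= v]
((((v))/C))/C ⇒ ((((v))/v))/C   [C ::= v]
((((v))/v))/C ⇒ ((((v))/v))/v   [C ::= v]

E ⇒ E/C ⇒ C/C ⇒ (E)/C ⇒ (C)/C ⇒ ((E))/C ⇒ ((E/C))/C ⇒ ((C/C))/C ⇒ (((E)/C))/C ⇒ (((C)/C))/C ⇒ ((((E))/C))/C ⇒ ((((C))/C))/C ⇒ ((((v))/C))/C ⇒ ((((v))/v))/C ⇒ ((((v))/v))/v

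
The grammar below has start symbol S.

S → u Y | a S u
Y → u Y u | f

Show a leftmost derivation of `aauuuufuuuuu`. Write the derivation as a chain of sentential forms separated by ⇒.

S⇒aSu⇒aaSuu⇒aauYuu⇒aauuYuuu⇒aauuuYuuuu⇒aauuuuYuuuuu⇒aauuuufuuuuu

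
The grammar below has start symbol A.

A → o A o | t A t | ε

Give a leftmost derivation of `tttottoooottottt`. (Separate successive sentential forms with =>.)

A => tAt => ttAtt => tttAttt => tttoAottt => tttotAtottt => tttottAttottt => tttottoAottottt => tttottooAoottottt => tttottoooottottt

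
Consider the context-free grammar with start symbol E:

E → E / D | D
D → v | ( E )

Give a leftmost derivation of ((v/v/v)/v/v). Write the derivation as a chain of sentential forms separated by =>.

E => D   [E → D]
D => (E)   [D → ( E )]
(E) => (E/D)   [E → E / D]
(E/D) => (E/D/D)   [E → E / D]
(E/D/D) => (D/D/D)   [E → D]
(D/D/D) => ((E)/D/D)   [D → ( E )]
((E)/D/D) => ((E/D)/D/D)   [E → E / D]
((E/D)/D/D) => ((E/D/D)/D/D)   [E → E / D]
((E/D/D)/D/D) => ((D/D/D)/D/D)   [E → D]
((D/D/D)/D/D) => ((v/D/D)/D/D)   [D → v]
((v/D/D)/D/D) => ((v/v/D)/D/D)   [D → v]
((v/v/D)/D/D) => ((v/v/v)/D/D)   [D → v]
((v/v/v)/D/D) => ((v/v/v)/v/D)   [D → v]
((v/v/v)/v/D) => ((v/v/v)/v/v)   [D → v]

E => D => (E) => (E/D) => (E/D/D) => (D/D/D) => ((E)/D/D) => ((E/D)/D/D) => ((E/D/D)/D/D) => ((D/D/D)/D/D) => ((v/D/D)/D/D) => ((v/v/D)/D/D) => ((v/v/v)/D/D) => ((v/v/v)/v/D) => ((v/v/v)/v/v)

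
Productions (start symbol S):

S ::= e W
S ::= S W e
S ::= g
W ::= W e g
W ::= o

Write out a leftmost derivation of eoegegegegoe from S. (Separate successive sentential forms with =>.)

S => SWe   [S ::= S W e]
SWe => eWWe   [S ::= e W]
eWWe => eWegWe   [W ::= W e g]
eWegWe => eWegegWe   [W ::= W e g]
eWegegWe => eWegegegWe   [W ::= W e g]
eWegegegWe => eWegegegegWe   [W ::= W e g]
eWegegegegWe => eoegegegegWe   [W ::= o]
eoegegegegWe => eoegegegegoe   [W ::= o]

S=>SWe=>eWWe=>eWegWe=>eWegegWe=>eWegegegWe=>eWegegegegWe=>eoegegegegWe=>eoegegegegoe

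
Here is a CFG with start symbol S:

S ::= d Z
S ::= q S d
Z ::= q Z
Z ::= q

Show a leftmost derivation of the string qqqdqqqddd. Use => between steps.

S => qSd => qqSdd => qqqSddd => qqqdZddd => qqqdqZddd => qqqdqqZddd => qqqdqqqddd

S => qSd   [S ::= q S d]
qSd => qqSdd   [S ::= q S d]
qqSdd => qqqSddd   [S ::= q S d]
qqqSddd => qqqdZddd   [S ::= d Z]
qqqdZddd => qqqdqZddd   [Z ::= q Z]
qqqdqZddd => qqqdqqZddd   [Z ::= q Z]
qqqdqqZddd => qqqdqqqddd   [Z ::= q]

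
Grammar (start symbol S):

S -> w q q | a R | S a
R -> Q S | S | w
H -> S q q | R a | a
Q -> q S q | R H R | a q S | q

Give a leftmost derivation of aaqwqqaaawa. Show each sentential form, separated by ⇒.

S ⇒ aR   [S -> a R]
aR ⇒ aQS   [R -> Q S]
aQS ⇒ aaqSS   [Q -> a q S]
aaqSS ⇒ aaqSaS   [S -> S a]
aaqSaS ⇒ aaqwqqaS   [S -> w q q]
aaqwqqaS ⇒ aaqwqqaaR   [S -> a R]
aaqwqqaaR ⇒ aaqwqqaaS   [R -> S]
aaqwqqaaS ⇒ aaqwqqaaSa   [S -> S a]
aaqwqqaaSa ⇒ aaqwqqaaaRa   [S -> a R]
aaqwqqaaaRa ⇒ aaqwqqaaawa   [R -> w]

S⇒aR⇒aQS⇒aaqSS⇒aaqSaS⇒aaqwqqaS⇒aaqwqqaaR⇒aaqwqqaaS⇒aaqwqqaaSa⇒aaqwqqaaaRa⇒aaqwqqaaawa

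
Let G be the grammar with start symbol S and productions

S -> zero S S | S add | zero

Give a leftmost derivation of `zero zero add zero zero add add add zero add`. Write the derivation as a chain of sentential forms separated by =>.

S => S add   [S -> S add]
S add => zero S S add   [S -> zero S S]
zero S S add => zero S add S add   [S -> S add]
zero S add S add => zero zero add S add   [S -> zero]
zero zero add S add => zero zero add zero S S add   [S -> zero S S]
zero zero add zero S S add => zero zero add zero S add S add   [S -> S add]
zero zero add zero S add S add => zero zero add zero S add add S add   [S -> S add]
zero zero add zero S add add S add => zero zero add zero S add add add S add   [S -> S add]
zero zero add zero S add add add S add => zero zero add zero zero add add add S add   [S -> zero]
zero zero add zero zero add add add S add => zero zero add zero zero add add add zero add   [S -> zero]

S => S add => zero S S add => zero S add S add => zero zero add S add => zero zero add zero S S add => zero zero add zero S add S add => zero zero add zero S add add S add => zero zero add zero S add add add S add => zero zero add zero zero add add add S add => zero zero add zero zero add add add zero add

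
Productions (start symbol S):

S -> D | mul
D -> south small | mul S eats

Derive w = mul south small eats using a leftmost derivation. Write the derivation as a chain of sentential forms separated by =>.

S => D   [S -> D]
D => mul S eats   [D -> mul S eats]
mul S eats => mul D eats   [S -> D]
mul D eats => mul south small eats   [D -> south small]

S => D => mul S eats => mul D eats => mul south small eats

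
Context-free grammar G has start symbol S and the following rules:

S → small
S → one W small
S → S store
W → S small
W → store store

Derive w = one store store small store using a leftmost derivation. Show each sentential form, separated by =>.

S => S store   [S → S store]
S store => one W small store   [S → one W small]
one W small store => one store store small store   [W → store store]

S => S store => one W small store => one store store small store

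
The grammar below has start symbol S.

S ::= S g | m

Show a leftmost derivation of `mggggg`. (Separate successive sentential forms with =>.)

S => Sg   [S ::= S g]
Sg => Sgg   [S ::= S g]
Sgg => Sggg   [S ::= S g]
Sggg => Sgggg   [S ::= S g]
Sgggg => Sggggg   [S ::= S g]
Sggggg => mggggg   [S ::= m]

S => Sg => Sgg => Sggg => Sgggg => Sggggg => mggggg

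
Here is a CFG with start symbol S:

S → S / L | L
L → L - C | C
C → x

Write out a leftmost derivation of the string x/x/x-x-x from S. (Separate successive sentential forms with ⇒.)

S ⇒ S/L ⇒ S/L/L ⇒ L/L/L ⇒ C/L/L ⇒ x/L/L ⇒ x/C/L ⇒ x/x/L ⇒ x/x/L-C ⇒ x/x/L-C-C ⇒ x/x/C-C-C ⇒ x/x/x-C-C ⇒ x/x/x-x-C ⇒ x/x/x-x-x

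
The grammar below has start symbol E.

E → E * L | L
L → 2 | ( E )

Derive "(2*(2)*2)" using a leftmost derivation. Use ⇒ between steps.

E⇒L⇒(E)⇒(E*L)⇒(E*L*L)⇒(L*L*L)⇒(2*L*L)⇒(2*(E)*L)⇒(2*(L)*L)⇒(2*(2)*L)⇒(2*(2)*2)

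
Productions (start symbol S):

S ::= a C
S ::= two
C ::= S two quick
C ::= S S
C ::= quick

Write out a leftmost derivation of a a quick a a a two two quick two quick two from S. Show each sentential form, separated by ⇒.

S ⇒ a C   [S ::= a C]
a C ⇒ a S S   [C ::= S S]
a S S ⇒ a a C S   [S ::= a C]
a a C S ⇒ a a quick S   [C ::= quick]
a a quick S ⇒ a a quick a C   [S ::= a C]
a a quick a C ⇒ a a quick a S S   [C ::= S S]
a a quick a S S ⇒ a a quick a a C S   [S ::= a C]
a a quick a a C S ⇒ a a quick a a S two quick S   [C ::= S two quick]
a a quick a a S two quick S ⇒ a a quick a a a C two quick S   [S ::= a C]
a a quick a a a C two quick S ⇒ a a quick a a a S two quick two quick S   [C ::= S two quick]
a a quick a a a S two quick two quick S ⇒ a a quick a a a two two quick two quick S   [S ::= two]
a a quick a a a two two quick two quick S ⇒ a a quick a a a two two quick two quick two   [S ::= two]

S ⇒ a C ⇒ a S S ⇒ a a C S ⇒ a a quick S ⇒ a a quick a C ⇒ a a quick a S S ⇒ a a quick a a C S ⇒ a a quick a a S two quick S ⇒ a a quick a a a C two quick S ⇒ a a quick a a a S two quick two quick S ⇒ a a quick a a a two two quick two quick S ⇒ a a quick a a a two two quick two quick two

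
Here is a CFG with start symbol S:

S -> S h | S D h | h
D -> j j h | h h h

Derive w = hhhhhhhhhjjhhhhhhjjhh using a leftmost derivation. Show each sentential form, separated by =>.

S => SDh => SDhDh => SDhDhDh => SDhDhDhDh => SDhDhDhDhDh => hDhDhDhDhDh => hhhhhDhDhDhDh => hhhhhhhhhDhDhDh => hhhhhhhhhjjhhDhDh => hhhhhhhhhjjhhhhhhDh => hhhhhhhhhjjhhhhhhjjhh

S => SDh   [S -> S D h]
SDh => SDhDh   [S -> S D h]
SDhDh => SDhDhDh   [S -> S D h]
SDhDhDh => SDhDhDhDh   [S -> S D h]
SDhDhDhDh => SDhDhDhDhDh   [S -> S D h]
SDhDhDhDhDh => hDhDhDhDhDh   [S -> h]
hDhDhDhDhDh => hhhhhDhDhDhDh   [D -> h h h]
hhhhhDhDhDhDh => hhhhhhhhhDhDhDh   [D -> h h h]
hhhhhhhhhDhDhDh => hhhhhhhhhjjhhDhDh   [D -> j j h]
hhhhhhhhhjjhhDhDh => hhhhhhhhhjjhhhhhhDh   [D -> h h h]
hhhhhhhhhjjhhhhhhDh => hhhhhhhhhjjhhhhhhjjhh   [D -> j j h]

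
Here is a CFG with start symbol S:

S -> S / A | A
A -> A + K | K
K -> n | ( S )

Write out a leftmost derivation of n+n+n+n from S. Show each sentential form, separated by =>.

S => A => A+K => A+K+K => A+K+K+K => K+K+K+K => n+K+K+K => n+n+K+K => n+n+n+K => n+n+n+n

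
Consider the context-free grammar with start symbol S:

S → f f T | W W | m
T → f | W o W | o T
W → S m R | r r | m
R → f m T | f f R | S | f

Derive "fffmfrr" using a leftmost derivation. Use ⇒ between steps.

S ⇒ WW ⇒ SmRW ⇒ ffTmRW ⇒ fffmRW ⇒ fffmfW ⇒ fffmfrr

S ⇒ WW   [S → W W]
WW ⇒ SmRW   [W → S m R]
SmRW ⇒ ffTmRW   [S → f f T]
ffTmRW ⇒ fffmRW   [T → f]
fffmRW ⇒ fffmfW   [R → f]
fffmfW ⇒ fffmfrr   [W → r r]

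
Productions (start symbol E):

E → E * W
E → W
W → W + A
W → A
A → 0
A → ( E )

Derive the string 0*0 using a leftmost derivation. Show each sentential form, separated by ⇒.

E ⇒ E*W ⇒ W*W ⇒ A*W ⇒ 0*W ⇒ 0*A ⇒ 0*0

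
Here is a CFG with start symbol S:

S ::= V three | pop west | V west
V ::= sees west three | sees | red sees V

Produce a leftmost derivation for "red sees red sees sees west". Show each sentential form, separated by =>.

S => V west   [S ::= V west]
V west => red sees V west   [V ::= red sees V]
red sees V west => red sees red sees V west   [V ::= red sees V]
red sees red sees V west => red sees red sees sees west   [V ::= sees]

S => V west => red sees V west => red sees red sees V west => red sees red sees sees west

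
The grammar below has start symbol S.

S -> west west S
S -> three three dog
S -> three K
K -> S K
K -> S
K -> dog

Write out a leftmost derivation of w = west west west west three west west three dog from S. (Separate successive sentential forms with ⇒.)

S ⇒ west west S ⇒ west west west west S ⇒ west west west west three K ⇒ west west west west three S ⇒ west west west west three west west S ⇒ west west west west three west west three K ⇒ west west west west three west west three dog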